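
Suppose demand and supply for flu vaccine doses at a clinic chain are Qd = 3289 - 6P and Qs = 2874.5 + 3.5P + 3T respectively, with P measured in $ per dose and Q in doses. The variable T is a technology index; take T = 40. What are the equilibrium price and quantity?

P* = 31, Q* = 3103

With T = 40, supply is Qs = 2994.5 + 3.5P.
At equilibrium Qd = Qs, so 3289 - 6P = 2994.5 + 3.5P; collecting terms, 294.5 = 9.5P and P* = 31.
Then Q* = 3289 - 6(31) = 3103.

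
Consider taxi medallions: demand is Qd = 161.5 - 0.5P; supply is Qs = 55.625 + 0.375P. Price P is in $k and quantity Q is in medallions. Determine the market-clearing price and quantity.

The market clears where 161.5 - 0.5P = 55.625 + 0.375P. Rearranging, 0.875P = 105.875, hence P* = 121.
Substitute back: Q* = 161.5 - 0.5(121) = 101.

P* = 121, Q* = 101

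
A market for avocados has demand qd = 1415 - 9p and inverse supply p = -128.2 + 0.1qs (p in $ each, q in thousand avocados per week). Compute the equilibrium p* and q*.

In direct form, qs = 1282 + 10p.
The market clears where 1415 - 9p = 1282 + 10p. Rearranging, 19p = 133, hence p* = 7.
Plugging p* into demand: q* = 1415 - 9(7) = 1352.

p* = 7, q* = 1352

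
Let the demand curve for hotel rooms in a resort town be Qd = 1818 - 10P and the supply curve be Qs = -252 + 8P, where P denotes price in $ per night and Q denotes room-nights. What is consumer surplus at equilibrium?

Consumer surplus = 22311.2

At equilibrium Qd = Qs, so 1818 - 10P = -252 + 8P; collecting terms, 2070 = 18P and P* = 115.
From the demand curve, Q* = 1818 - 10(115) = 668.
Demand choke price (Qd = 0): P = 1818/10 = 181.8. Consumer surplus = ½ × (181.8 - 115) × 668 = 22311.2.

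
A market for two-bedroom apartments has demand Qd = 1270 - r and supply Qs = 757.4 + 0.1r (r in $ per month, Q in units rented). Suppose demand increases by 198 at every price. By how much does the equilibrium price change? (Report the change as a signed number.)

Δr = 180

The market clears where 1270 - r = 757.4 + 0.1r. Rearranging, 1.1r = 512.6, hence r* = 466.
Then Q* = 1270 - 466 = 804.
After the shift, demand is Qd = 1468 - r.
Re-solving, 1.1r = 710.6 gives r = 646 and Q = 822.
Δr = 646 - 466 = 180.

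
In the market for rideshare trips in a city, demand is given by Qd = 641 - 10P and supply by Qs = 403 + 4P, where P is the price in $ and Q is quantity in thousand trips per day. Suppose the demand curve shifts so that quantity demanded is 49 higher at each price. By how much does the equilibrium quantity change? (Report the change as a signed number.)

ΔQ = 14

The market clears where 641 - 10P = 403 + 4P. Rearranging, 14P = 238, hence P* = 17.
Then Q* = 641 - 10(17) = 471.
After the shift, demand is Qd = 690 - 10P.
The new intersection has 287 = 14P, i.e. P = 20.5, Q = 485.
ΔQ = 485 - 471 = 14.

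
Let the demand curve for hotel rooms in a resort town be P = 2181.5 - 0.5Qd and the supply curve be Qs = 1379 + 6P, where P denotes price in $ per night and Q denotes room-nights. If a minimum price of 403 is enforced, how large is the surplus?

Rewriting in direct form: Qd = 4363 - 2P.
With P fixed at 403, quantity demanded is 3557 and quantity supplied is 3797.
Surplus = Qs - Qd = 3797 - 3557 = 240.

Surplus = 240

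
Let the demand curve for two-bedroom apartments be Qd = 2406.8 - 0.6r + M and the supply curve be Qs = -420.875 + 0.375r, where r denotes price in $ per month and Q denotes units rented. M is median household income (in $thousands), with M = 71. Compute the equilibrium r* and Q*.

With M = 71, demand is Qd = 2477.8 - 0.6r.
Set Qd = Qs: 2477.8 - 0.6r = -420.875 + 0.375r, so 2898.675 = 0.975r and r* = 2973.
Plugging r* into demand: Q* = 2477.8 - 0.6(2973) = 694.

r* = 2973, Q* = 694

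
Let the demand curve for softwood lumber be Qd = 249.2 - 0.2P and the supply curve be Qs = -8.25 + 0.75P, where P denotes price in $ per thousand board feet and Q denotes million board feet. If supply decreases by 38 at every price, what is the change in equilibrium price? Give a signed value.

ΔP = 40

At equilibrium Qd = Qs, so 249.2 - 0.2P = -8.25 + 0.75P; collecting terms, 257.45 = 0.95P and P* = 271.
From the demand curve, Q* = 249.2 - 0.2(271) = 195.
After the shift, supply is Qs = -46.25 + 0.75P.
New equilibrium: 295.45 = 0.95P, so P = 311 and Q = 187.
ΔP = 311 - 271 = 40.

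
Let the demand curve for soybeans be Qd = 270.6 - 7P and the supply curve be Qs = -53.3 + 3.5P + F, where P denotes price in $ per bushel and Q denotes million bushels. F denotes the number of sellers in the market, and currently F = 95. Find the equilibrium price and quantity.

With F = 95, supply is Qs = 41.7 + 3.5P.
At equilibrium Qd = Qs, so 270.6 - 7P = 41.7 + 3.5P; collecting terms, 228.9 = 10.5P and P* = 21.8.
From the demand curve, Q* = 270.6 - 7(21.8) = 118.

P* = 21.8, Q* = 118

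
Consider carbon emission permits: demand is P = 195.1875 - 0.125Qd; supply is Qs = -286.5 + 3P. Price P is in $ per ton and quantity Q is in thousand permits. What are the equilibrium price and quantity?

P* = 168, Q* = 217.5

Inverting to quantity form: Qd = 1561.5 - 8P.
Equating demand and supply, 1561.5 - 8P = -286.5 + 3P gives 11P = 1848, so P* = 168.
Plugging P* into demand: Q* = 1561.5 - 8(168) = 217.5.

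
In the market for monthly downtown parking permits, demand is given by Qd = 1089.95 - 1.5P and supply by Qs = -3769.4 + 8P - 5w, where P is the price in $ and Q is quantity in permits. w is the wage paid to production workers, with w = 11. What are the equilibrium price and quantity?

With w = 11, supply is Qs = -3824.4 + 8P.
Equating demand and supply, 1089.95 - 1.5P = -3824.4 + 8P gives 9.5P = 4914.35, so P* = 517.3.
Substitute back: Q* = 1089.95 - 1.5(517.3) = 314.

P* = 517.3, Q* = 314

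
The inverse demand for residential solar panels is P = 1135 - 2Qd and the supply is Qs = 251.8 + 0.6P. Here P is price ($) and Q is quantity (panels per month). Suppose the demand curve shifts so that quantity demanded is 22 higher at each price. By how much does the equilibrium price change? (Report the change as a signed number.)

ΔP = 20

Solving each curve for Q: Qd = 567.5 - 0.5P.
Set Qd = Qs: 567.5 - 0.5P = 251.8 + 0.6P, so 315.7 = 1.1P and P* = 287.
Then Q* = 567.5 - 0.5(287) = 424.
After the shift, demand is Qd = 589.5 - 0.5P.
New equilibrium: 337.7 = 1.1P, so P = 307 and Q = 436.
ΔP = 307 - 287 = 20.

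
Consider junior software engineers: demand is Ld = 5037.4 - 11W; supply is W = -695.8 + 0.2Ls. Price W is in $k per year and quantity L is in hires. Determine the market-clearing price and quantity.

Inverting to quantity form: Ls = 3479 + 5W.
At equilibrium Ld = Ls, so 5037.4 - 11W = 3479 + 5W; collecting terms, 1558.4 = 16W and W* = 97.4.
Plugging W* into demand: L* = 5037.4 - 11(97.4) = 3966.

W* = 97.4, L* = 3966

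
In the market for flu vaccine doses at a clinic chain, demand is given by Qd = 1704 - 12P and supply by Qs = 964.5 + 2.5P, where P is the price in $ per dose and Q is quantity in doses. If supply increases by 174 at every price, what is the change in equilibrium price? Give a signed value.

ΔP = -12

Set Qd = Qs: 1704 - 12P = 964.5 + 2.5P, so 739.5 = 14.5P and P* = 51.
Substitute back: Q* = 1704 - 12(51) = 1092.
After the shift, supply is Qs = 1138.5 + 2.5P.
Re-solving, 14.5P = 565.5 gives P = 39 and Q = 1236.
ΔP = 39 - 51 = -12.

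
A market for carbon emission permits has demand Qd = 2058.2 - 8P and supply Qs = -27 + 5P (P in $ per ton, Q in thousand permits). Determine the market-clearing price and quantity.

The market clears where 2058.2 - 8P = -27 + 5P. Rearranging, 13P = 2085.2, hence P* = 160.4.
From the demand curve, Q* = 2058.2 - 8(160.4) = 775.

P* = 160.4, Q* = 775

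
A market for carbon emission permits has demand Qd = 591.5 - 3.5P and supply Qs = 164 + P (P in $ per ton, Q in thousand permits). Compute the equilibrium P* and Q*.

The market clears where 591.5 - 3.5P = 164 + P. Rearranging, 4.5P = 427.5, hence P* = 95.
Then Q* = 591.5 - 3.5(95) = 259.

P* = 95, Q* = 259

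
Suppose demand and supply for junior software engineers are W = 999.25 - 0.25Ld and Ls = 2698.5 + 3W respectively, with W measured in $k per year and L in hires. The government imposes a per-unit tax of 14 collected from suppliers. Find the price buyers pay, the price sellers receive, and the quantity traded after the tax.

W_b = 191.5, W_s = 177.5, L = 3231

In direct form, Ld = 3997 - 4W.
The tax drives a wedge W_b - W_s = 14. Substituting W_s = W_b - 14 into supply: Ls = 2656.5 + 3W_b.
Equate demand and the shifted supply: 3997 - 4W_b = 2656.5 + 3W_b, giving 7W_b = 1340.5, so W_b = 191.5.
Then W_s = 191.5 - 14 = 177.5 and L = 3997 - 4(191.5) = 3231.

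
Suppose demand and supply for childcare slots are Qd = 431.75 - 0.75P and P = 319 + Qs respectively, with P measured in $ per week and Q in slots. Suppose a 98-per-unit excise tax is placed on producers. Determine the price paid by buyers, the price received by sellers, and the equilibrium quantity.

Inverting to quantity form: Qs = -319 + P.
With a tax of 98 on producers, they supply based on the net price P_s = P_b - 98, so Qs = -417 + P_b.
Market clearing requires 431.75 - 0.75P_b = -417 + P_b; hence 848.75 = 1.75P_b and P_b = 485.
So P_s = 387 and the quantity traded is Q = 431.75 - 0.75(485) = 68.

P_b = 485, P_s = 387, Q = 68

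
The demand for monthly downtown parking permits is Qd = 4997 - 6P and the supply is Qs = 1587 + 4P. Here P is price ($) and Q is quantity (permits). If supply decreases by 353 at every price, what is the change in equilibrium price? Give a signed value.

ΔP = 35.3

The market clears where 4997 - 6P = 1587 + 4P. Rearranging, 10P = 3410, hence P* = 341.
From the demand curve, Q* = 4997 - 6(341) = 2951.
After the shift, supply is Qs = 1234 + 4P.
Re-solving, 10P = 3763 gives P = 376.3 and Q = 2739.2.
ΔP = 376.3 - 341 = 35.3.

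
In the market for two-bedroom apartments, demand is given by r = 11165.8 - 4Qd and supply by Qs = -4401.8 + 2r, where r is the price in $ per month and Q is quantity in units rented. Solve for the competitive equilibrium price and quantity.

Inverting to quantity form: Qd = 2791.45 - 0.25r.
Equating demand and supply, 2791.45 - 0.25r = -4401.8 + 2r gives 2.25r = 7193.25, so r* = 3197.
Substitute back: Q* = 2791.45 - 0.25(3197) = 1992.2.

r* = 3197, Q* = 1992.2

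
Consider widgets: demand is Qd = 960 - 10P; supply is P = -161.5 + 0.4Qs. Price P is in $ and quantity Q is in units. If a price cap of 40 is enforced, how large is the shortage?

Shortage = 56.25

Inverting to quantity form: Qs = 403.75 + 2.5P.
Evaluating both curves at the ceiling price 40 gives Qd = 560, Qs = 503.75.
Shortage = Qd - Qs = 560 - 503.75 = 56.25.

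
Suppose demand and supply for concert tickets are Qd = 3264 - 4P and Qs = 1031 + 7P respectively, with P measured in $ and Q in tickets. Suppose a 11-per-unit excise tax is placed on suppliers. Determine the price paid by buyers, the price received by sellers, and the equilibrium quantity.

P_b = 210, P_s = 199, Q = 2424

Suppliers keep P_s = P_b - 11 per unit, so supply in terms of the buyer price is Qs = 954 + 7P_b.
Set Qd = Qs: 3264 - 4P_b = 954 + 7P_b, so 2310 = 11P_b and P_b = 210.
Then P_s = 210 - 11 = 199 and Q = 3264 - 4(210) = 2424.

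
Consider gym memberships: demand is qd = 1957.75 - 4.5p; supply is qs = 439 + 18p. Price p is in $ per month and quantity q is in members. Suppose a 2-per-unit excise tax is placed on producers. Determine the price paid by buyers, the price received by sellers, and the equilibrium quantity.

p_b = 69.1, p_s = 67.1, q = 1646.8

The tax drives a wedge p_b - p_s = 2. Substituting p_s = p_b - 2 into supply: qs = 403 + 18p_b.
Set qd = qs: 1957.75 - 4.5p_b = 403 + 18p_b, so 1554.75 = 22.5p_b and p_b = 69.1.
Then p_s = 69.1 - 2 = 67.1 and q = 1957.75 - 4.5(69.1) = 1646.8.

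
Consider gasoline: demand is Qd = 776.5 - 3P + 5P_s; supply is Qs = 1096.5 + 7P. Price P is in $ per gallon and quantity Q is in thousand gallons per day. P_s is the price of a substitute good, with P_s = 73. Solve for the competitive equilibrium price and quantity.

With P_s = 73, demand is Qd = 1141.5 - 3P.
Set Qd = Qs: 1141.5 - 3P = 1096.5 + 7P, so 45 = 10P and P* = 4.5.
Substitute back: Q* = 1141.5 - 3(4.5) = 1128.

P* = 4.5, Q* = 1128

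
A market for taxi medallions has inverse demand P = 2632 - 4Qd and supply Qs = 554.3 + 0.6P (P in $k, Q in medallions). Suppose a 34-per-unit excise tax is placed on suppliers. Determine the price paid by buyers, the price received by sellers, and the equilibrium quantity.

P_b = 146, P_s = 112, Q = 621.5

Rewriting in direct form: Qd = 658 - 0.25P.
Suppliers keep P_s = P_b - 34 per unit, so supply in terms of the buyer price is Qs = 533.9 + 0.6P_b.
Equate demand and the shifted supply: 658 - 0.25P_b = 533.9 + 0.6P_b, giving 0.85P_b = 124.1, so P_b = 146.
Then P_s = 146 - 34 = 112 and Q = 658 - 0.25(146) = 621.5.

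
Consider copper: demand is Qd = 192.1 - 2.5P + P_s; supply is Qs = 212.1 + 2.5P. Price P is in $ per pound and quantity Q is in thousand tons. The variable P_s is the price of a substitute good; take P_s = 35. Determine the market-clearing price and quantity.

With P_s = 35, demand is Qd = 227.1 - 2.5P.
Equating demand and supply, 227.1 - 2.5P = 212.1 + 2.5P gives 5P = 15, so P* = 3.
Then Q* = 227.1 - 2.5(3) = 219.6.

P* = 3, Q* = 219.6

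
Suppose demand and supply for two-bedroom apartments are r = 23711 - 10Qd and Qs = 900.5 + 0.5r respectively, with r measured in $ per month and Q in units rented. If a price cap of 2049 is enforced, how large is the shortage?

Shortage = 241.2

Solving each curve for Q: Qd = 2371.1 - 0.1r.
Evaluating both curves at the ceiling price 2049 gives Qd = 2166.2, Qs = 1925.
Shortage = Qd - Qs = 2166.2 - 1925 = 241.2.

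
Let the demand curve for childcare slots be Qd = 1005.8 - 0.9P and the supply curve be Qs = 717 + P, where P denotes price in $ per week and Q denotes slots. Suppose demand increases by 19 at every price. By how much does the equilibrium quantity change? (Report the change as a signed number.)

Set Qd = Qs: 1005.8 - 0.9P = 717 + P, so 288.8 = 1.9P and P* = 152.
From the demand curve, Q* = 1005.8 - 0.9(152) = 869.
After the shift, demand is Qd = 1024.8 - 0.9P.
The new intersection has 307.8 = 1.9P, i.e. P = 162, Q = 879.
ΔQ = 879 - 869 = 10.

ΔQ = 10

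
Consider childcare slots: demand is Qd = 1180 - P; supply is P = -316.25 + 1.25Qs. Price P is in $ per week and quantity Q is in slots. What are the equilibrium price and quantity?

P* = 515, Q* = 665

Rewriting in direct form: Qs = 253 + 0.8P.
The market clears where 1180 - P = 253 + 0.8P. Rearranging, 1.8P = 927, hence P* = 515.
Substitute back: Q* = 1180 - 515 = 665.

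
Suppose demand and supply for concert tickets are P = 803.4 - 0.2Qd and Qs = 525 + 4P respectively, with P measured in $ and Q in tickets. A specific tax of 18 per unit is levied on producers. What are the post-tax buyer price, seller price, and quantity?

P_b = 396, P_s = 378, Q = 2037

Inverting to quantity form: Qd = 4017 - 5P.
Producers keep P_s = P_b - 18 per unit, so supply in terms of the buyer price is Qs = 453 + 4P_b.
Set Qd = Qs: 4017 - 5P_b = 453 + 4P_b, so 3564 = 9P_b and P_b = 396.
So P_s = 378 and the quantity traded is Q = 4017 - 5(396) = 2037.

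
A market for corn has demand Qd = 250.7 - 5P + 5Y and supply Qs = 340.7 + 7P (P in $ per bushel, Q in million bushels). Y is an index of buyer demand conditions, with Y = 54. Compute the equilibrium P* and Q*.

With Y = 54, demand is Qd = 520.7 - 5P.
Equating demand and supply, 520.7 - 5P = 340.7 + 7P gives 12P = 180, so P* = 15.
Plugging P* into demand: Q* = 520.7 - 5(15) = 445.7.

P* = 15, Q* = 445.7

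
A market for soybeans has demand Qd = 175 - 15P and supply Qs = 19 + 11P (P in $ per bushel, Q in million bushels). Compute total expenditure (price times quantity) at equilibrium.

Total expenditure = 510

Set Qd = Qs: 175 - 15P = 19 + 11P, so 156 = 26P and P* = 6.
Substitute back: Q* = 175 - 15(6) = 85.
Total expenditure = P* × Q* = 6 × 85 = 510.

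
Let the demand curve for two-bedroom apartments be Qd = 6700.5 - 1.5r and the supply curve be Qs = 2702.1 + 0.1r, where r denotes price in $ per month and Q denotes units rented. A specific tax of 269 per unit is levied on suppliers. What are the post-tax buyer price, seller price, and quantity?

r_b = 2515.8125, r_s = 2246.8125, Q = 2926.78125

Suppliers keep r_s = r_b - 269 per unit, so supply in terms of the buyer price is Qs = 2675.2 + 0.1r_b.
Equate demand and the shifted supply: 6700.5 - 1.5r_b = 2675.2 + 0.1r_b, giving 1.6r_b = 4025.3, so r_b = 2515.8125.
So r_s = 2246.8125 and the quantity traded is Q = 6700.5 - 1.5(2515.8125) = 2926.78125.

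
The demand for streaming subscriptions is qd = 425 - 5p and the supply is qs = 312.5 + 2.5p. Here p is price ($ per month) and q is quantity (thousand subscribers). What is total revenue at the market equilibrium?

The market clears where 425 - 5p = 312.5 + 2.5p. Rearranging, 7.5p = 112.5, hence p* = 15.
Substitute back: q* = 425 - 5(15) = 350.
Total revenue = p* × q* = 15 × 350 = 5250.

Total revenue = 5250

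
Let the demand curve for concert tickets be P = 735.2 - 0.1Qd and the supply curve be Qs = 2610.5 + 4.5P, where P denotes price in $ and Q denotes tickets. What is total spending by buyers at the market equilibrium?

Total spending by buyers = 1334814

Inverting to quantity form: Qd = 7352 - 10P.
Equating demand and supply, 7352 - 10P = 2610.5 + 4.5P gives 14.5P = 4741.5, so P* = 327.
Substitute back: Q* = 7352 - 10(327) = 4082.
Total spending by buyers = P* × Q* = 327 × 4082 = 1334814.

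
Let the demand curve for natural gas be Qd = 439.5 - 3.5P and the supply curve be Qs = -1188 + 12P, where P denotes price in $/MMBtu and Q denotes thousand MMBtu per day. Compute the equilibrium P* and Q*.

Equating demand and supply, 439.5 - 3.5P = -1188 + 12P gives 15.5P = 1627.5, so P* = 105.
Plugging P* into demand: Q* = 439.5 - 3.5(105) = 72.

P* = 105, Q* = 72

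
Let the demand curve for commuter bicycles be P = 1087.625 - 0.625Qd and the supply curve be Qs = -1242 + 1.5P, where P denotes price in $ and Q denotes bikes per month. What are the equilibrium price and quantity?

In direct form, Qd = 1740.2 - 1.6P.
Set Qd = Qs: 1740.2 - 1.6P = -1242 + 1.5P, so 2982.2 = 3.1P and P* = 962.
Plugging P* into demand: Q* = 1740.2 - 1.6(962) = 201.

P* = 962, Q* = 201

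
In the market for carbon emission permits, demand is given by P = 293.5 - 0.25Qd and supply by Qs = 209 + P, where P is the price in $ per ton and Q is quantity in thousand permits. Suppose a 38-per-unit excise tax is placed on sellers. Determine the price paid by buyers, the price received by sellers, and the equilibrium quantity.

Rewriting in direct form: Qd = 1174 - 4P.
With a tax of 38 on sellers, they supply based on the net price P_s = P_b - 38, so Qs = 171 + P_b.
Market clearing requires 1174 - 4P_b = 171 + P_b; hence 1003 = 5P_b and P_b = 200.6.
Then P_s = 200.6 - 38 = 162.6 and Q = 1174 - 4(200.6) = 371.6.

P_b = 200.6, P_s = 162.6, Q = 371.6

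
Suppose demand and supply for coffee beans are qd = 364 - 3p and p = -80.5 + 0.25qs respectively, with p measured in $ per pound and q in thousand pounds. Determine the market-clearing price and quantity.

Rewriting in direct form: qs = 322 + 4p.
Set qd = qs: 364 - 3p = 322 + 4p, so 42 = 7p and p* = 6.
Then q* = 364 - 3(6) = 346.

p* = 6, q* = 346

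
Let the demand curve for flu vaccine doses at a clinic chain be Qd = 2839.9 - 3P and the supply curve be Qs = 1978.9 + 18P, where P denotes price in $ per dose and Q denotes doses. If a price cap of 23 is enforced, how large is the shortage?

Shortage = 378

Evaluating both curves at the ceiling price 23 gives Qd = 2770.9, Qs = 2392.9.
Shortage = Qd - Qs = 2770.9 - 2392.9 = 378.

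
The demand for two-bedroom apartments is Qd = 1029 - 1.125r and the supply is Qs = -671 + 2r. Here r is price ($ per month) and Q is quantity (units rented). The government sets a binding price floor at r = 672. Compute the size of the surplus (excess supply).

Surplus = 400

Evaluating both curves at the floor price 672 gives Qd = 273, Qs = 673.
Surplus = Qs - Qd = 673 - 273 = 400.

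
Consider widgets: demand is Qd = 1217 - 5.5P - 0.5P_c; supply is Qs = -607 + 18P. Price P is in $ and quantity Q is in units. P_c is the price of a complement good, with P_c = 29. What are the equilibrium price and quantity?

With P_c = 29, demand is Qd = 1202.5 - 5.5P.
Equating demand and supply, 1202.5 - 5.5P = -607 + 18P gives 23.5P = 1809.5, so P* = 77.
Plugging P* into demand: Q* = 1202.5 - 5.5(77) = 779.

P* = 77, Q* = 779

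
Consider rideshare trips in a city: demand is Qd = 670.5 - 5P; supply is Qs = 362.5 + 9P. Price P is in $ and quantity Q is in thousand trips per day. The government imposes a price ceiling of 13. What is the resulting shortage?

At P = 13: Qd = 605.5 and Qs = 479.5.
Shortage = Qd - Qs = 605.5 - 479.5 = 126.

Shortage = 126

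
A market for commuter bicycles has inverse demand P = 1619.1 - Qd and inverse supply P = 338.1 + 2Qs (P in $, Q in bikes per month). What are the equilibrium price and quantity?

Inverting to quantity form: Qd = 1619.1 - P and Qs = -169.05 + 0.5P.
At equilibrium Qd = Qs, so 1619.1 - P = -169.05 + 0.5P; collecting terms, 1788.15 = 1.5P and P* = 1192.1.
Plugging P* into demand: Q* = 1619.1 - 1192.1 = 427.

P* = 1192.1, Q* = 427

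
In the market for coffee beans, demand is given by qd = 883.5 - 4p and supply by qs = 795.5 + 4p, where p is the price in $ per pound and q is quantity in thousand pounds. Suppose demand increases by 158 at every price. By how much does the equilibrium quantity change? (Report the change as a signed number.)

Δq = 79

Set qd = qs: 883.5 - 4p = 795.5 + 4p, so 88 = 8p and p* = 11.
Substitute back: q* = 883.5 - 4(11) = 839.5.
After the shift, demand is qd = 1041.5 - 4p.
New equilibrium: 246 = 8p, so p = 30.75 and q = 918.5.
Δq = 918.5 - 839.5 = 79.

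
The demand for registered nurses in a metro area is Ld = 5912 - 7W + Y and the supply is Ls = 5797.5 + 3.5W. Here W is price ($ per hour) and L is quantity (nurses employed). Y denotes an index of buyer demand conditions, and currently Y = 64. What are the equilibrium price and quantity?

With Y = 64, demand is Ld = 5976 - 7W.
At equilibrium Ld = Ls, so 5976 - 7W = 5797.5 + 3.5W; collecting terms, 178.5 = 10.5W and W* = 17.
Then L* = 5976 - 7(17) = 5857.

W* = 17, L* = 5857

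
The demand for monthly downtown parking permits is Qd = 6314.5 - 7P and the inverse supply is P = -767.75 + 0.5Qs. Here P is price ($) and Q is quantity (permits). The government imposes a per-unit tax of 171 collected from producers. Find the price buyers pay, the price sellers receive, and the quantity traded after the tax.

In direct form, Qs = 1535.5 + 2P.
With a tax of 171 on producers, they supply based on the net price P_s = P_b - 171, so Qs = 1193.5 + 2P_b.
Market clearing requires 6314.5 - 7P_b = 1193.5 + 2P_b; hence 5121 = 9P_b and P_b = 569.
Then P_s = 569 - 171 = 398 and Q = 6314.5 - 7(569) = 2331.5.

P_b = 569, P_s = 398, Q = 2331.5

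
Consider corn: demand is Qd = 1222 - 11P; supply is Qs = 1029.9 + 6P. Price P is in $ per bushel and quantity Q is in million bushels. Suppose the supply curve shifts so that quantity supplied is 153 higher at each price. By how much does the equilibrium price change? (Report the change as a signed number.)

Set Qd = Qs: 1222 - 11P = 1029.9 + 6P, so 192.1 = 17P and P* = 11.3.
From the demand curve, Q* = 1222 - 11(11.3) = 1097.7.
After the shift, supply is Qs = 1182.9 + 6P.
New equilibrium: 39.1 = 17P, so P = 2.3 and Q = 1196.7.
ΔP = 2.3 - 11.3 = -9.

ΔP = -9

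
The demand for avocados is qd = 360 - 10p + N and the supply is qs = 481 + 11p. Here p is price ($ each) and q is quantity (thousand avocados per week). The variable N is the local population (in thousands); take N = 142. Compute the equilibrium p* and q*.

With N = 142, demand is qd = 502 - 10p.
Set qd = qs: 502 - 10p = 481 + 11p, so 21 = 21p and p* = 1.
Plugging p* into demand: q* = 502 - 10(1) = 492.

p* = 1, q* = 492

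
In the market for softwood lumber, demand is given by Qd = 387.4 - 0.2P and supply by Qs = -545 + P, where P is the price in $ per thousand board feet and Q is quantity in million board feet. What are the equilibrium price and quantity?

The market clears where 387.4 - 0.2P = -545 + P. Rearranging, 1.2P = 932.4, hence P* = 777.
From the demand curve, Q* = 387.4 - 0.2(777) = 232.

P* = 777, Q* = 232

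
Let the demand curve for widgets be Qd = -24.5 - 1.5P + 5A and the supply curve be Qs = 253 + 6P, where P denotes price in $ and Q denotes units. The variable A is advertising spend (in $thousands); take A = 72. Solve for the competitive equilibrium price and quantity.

P* = 11, Q* = 319

With A = 72, demand is Qd = 335.5 - 1.5P.
The market clears where 335.5 - 1.5P = 253 + 6P. Rearranging, 7.5P = 82.5, hence P* = 11.
Then Q* = 335.5 - 1.5(11) = 319.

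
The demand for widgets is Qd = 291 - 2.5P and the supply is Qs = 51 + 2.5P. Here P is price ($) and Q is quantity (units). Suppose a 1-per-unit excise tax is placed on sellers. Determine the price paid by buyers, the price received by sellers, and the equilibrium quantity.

Sellers keep P_s = P_b - 1 per unit, so supply in terms of the buyer price is Qs = 48.5 + 2.5P_b.
Market clearing requires 291 - 2.5P_b = 48.5 + 2.5P_b; hence 242.5 = 5P_b and P_b = 48.5.
Then P_s = 48.5 - 1 = 47.5 and Q = 291 - 2.5(48.5) = 169.75.

P_b = 48.5, P_s = 47.5, Q = 169.75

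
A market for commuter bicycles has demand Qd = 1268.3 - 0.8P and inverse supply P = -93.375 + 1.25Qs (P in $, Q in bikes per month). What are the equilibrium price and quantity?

P* = 746, Q* = 671.5

In direct form, Qs = 74.7 + 0.8P.
Set Qd = Qs: 1268.3 - 0.8P = 74.7 + 0.8P, so 1193.6 = 1.6P and P* = 746.
Substitute back: Q* = 1268.3 - 0.8(746) = 671.5.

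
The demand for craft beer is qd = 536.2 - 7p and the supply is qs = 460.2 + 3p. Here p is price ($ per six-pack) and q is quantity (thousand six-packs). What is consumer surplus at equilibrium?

Equating demand and supply, 536.2 - 7p = 460.2 + 3p gives 10p = 76, so p* = 7.6.
From the demand curve, q* = 536.2 - 7(7.6) = 483.
Demand choke price (qd = 0): p = 536.2/7 = 76.6. Consumer surplus = ½ × (76.6 - 7.6) × 483 = 16663.5.

Consumer surplus = 16663.5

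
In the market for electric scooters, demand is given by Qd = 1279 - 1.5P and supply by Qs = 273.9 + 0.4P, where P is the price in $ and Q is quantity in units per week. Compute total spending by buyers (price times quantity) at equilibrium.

Equating demand and supply, 1279 - 1.5P = 273.9 + 0.4P gives 1.9P = 1005.1, so P* = 529.
Then Q* = 1279 - 1.5(529) = 485.5.
Total spending by buyers = P* × Q* = 529 × 485.5 = 256829.5.

Total spending by buyers = 256829.5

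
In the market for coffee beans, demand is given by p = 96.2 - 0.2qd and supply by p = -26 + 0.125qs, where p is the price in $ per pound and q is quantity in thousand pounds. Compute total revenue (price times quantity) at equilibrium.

Total revenue = 7896

Rewriting in direct form: qd = 481 - 5p and qs = 208 + 8p.
Equating demand and supply, 481 - 5p = 208 + 8p gives 13p = 273, so p* = 21.
Plugging p* into demand: q* = 481 - 5(21) = 376.
Total revenue = p* × q* = 21 × 376 = 7896.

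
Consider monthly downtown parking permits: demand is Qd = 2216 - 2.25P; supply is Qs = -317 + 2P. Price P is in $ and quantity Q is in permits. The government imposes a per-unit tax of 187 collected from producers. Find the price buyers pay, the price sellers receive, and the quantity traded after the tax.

The tax drives a wedge P_b - P_s = 187. Substituting P_s = P_b - 187 into supply: Qs = -691 + 2P_b.
Market clearing requires 2216 - 2.25P_b = -691 + 2P_b; hence 2907 = 4.25P_b and P_b = 684.
Then P_s = 684 - 187 = 497 and Q = 2216 - 2.25(684) = 677.

P_b = 684, P_s = 497, Q = 677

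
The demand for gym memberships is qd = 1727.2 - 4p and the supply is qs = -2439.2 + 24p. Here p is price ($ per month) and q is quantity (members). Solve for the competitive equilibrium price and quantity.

The market clears where 1727.2 - 4p = -2439.2 + 24p. Rearranging, 28p = 4166.4, hence p* = 148.8.
Substitute back: q* = 1727.2 - 4(148.8) = 1132.

p* = 148.8, q* = 1132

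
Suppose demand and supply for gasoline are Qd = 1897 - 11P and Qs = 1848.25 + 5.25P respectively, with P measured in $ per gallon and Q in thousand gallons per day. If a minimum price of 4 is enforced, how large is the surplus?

Surplus = 16.25

At P = 4: Qd = 1853 and Qs = 1869.25.
Surplus = Qs - Qd = 1869.25 - 1853 = 16.25.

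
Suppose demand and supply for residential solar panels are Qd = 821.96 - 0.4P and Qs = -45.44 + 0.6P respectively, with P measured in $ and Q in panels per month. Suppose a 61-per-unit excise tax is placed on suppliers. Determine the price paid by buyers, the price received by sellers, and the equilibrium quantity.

Suppliers keep P_s = P_b - 61 per unit, so supply in terms of the buyer price is Qs = -82.04 + 0.6P_b.
Set Qd = Qs: 821.96 - 0.4P_b = -82.04 + 0.6P_b, so 904 = P_b and P_b = 904.
So P_s = 843 and the quantity traded is Q = 821.96 - 0.4(904) = 460.36.

P_b = 904, P_s = 843, Q = 460.36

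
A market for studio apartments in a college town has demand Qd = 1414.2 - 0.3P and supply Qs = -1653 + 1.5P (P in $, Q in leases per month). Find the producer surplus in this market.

The market clears where 1414.2 - 0.3P = -1653 + 1.5P. Rearranging, 1.8P = 3067.2, hence P* = 1704.
Plugging P* into demand: Q* = 1414.2 - 0.3(1704) = 903.
Supply choke price (Qs = 0): P = 1102. Producer surplus = ½ × (1704 - 1102) × 903 = 271803.

Producer surplus = 271803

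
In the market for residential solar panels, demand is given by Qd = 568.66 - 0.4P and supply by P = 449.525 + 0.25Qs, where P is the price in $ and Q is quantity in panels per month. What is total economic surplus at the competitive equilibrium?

Total surplus = 171823.09375

Inverting to quantity form: Qs = -1798.1 + 4P.
At equilibrium Qd = Qs, so 568.66 - 0.4P = -1798.1 + 4P; collecting terms, 2366.76 = 4.4P and P* = 537.9.
Then Q* = 568.66 - 0.4(537.9) = 353.5.
Demand choke price = 1421.65; supply choke price = 449.525. CS = ½(1421.65 - 537.9)(353.5) = 156202.8125; PS = ½(537.9 - 449.525)(353.5) = 15620.28125. Total surplus = 171823.09375.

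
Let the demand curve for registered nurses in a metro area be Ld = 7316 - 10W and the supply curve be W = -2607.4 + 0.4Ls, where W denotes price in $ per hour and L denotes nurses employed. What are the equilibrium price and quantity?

W* = 63.8, L* = 6678

In direct form, Ls = 6518.5 + 2.5W.
Equating demand and supply, 7316 - 10W = 6518.5 + 2.5W gives 12.5W = 797.5, so W* = 63.8.
Then L* = 7316 - 10(63.8) = 6678.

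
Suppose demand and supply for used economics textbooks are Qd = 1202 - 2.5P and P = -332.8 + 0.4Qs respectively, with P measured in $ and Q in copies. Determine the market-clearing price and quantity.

P* = 74, Q* = 1017

Rewriting in direct form: Qs = 832 + 2.5P.
Equating demand and supply, 1202 - 2.5P = 832 + 2.5P gives 5P = 370, so P* = 74.
Plugging P* into demand: Q* = 1202 - 2.5(74) = 1017.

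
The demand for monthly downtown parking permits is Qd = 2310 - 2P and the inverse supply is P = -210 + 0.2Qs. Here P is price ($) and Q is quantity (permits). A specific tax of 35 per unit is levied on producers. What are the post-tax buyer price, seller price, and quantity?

P_b = 205, P_s = 170, Q = 1900

Inverting to quantity form: Qs = 1050 + 5P.
Producers keep P_s = P_b - 35 per unit, so supply in terms of the buyer price is Qs = 875 + 5P_b.
Set Qd = Qs: 2310 - 2P_b = 875 + 5P_b, so 1435 = 7P_b and P_b = 205.
Then P_s = 205 - 35 = 170 and Q = 2310 - 2(205) = 1900.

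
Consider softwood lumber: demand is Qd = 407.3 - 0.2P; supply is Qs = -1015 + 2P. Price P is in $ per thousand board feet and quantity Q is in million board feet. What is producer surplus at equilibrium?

Producer surplus = 19321

Set Qd = Qs: 407.3 - 0.2P = -1015 + 2P, so 1422.3 = 2.2P and P* = 646.5.
Then Q* = 407.3 - 0.2(646.5) = 278.
Supply choke price (Qs = 0): P = 507.5. Producer surplus = ½ × (646.5 - 507.5) × 278 = 19321.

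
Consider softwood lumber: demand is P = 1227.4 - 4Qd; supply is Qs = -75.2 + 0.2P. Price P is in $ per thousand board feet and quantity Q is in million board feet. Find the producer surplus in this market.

Producer surplus = 22372.9

Inverting to quantity form: Qd = 306.85 - 0.25P.
At equilibrium Qd = Qs, so 306.85 - 0.25P = -75.2 + 0.2P; collecting terms, 382.05 = 0.45P and P* = 849.
Plugging P* into demand: Q* = 306.85 - 0.25(849) = 94.6.
Supply choke price (Qs = 0): P = 376. Producer surplus = ½ × (849 - 376) × 94.6 = 22372.9.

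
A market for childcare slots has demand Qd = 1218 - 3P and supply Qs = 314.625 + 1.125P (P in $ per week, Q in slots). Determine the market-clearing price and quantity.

At equilibrium Qd = Qs, so 1218 - 3P = 314.625 + 1.125P; collecting terms, 903.375 = 4.125P and P* = 219.
Then Q* = 1218 - 3(219) = 561.

P* = 219, Q* = 561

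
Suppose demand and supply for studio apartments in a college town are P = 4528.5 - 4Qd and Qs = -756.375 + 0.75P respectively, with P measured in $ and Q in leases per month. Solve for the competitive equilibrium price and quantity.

P* = 1888.5, Q* = 660

Rewriting in direct form: Qd = 1132.125 - 0.25P.
At equilibrium Qd = Qs, so 1132.125 - 0.25P = -756.375 + 0.75P; collecting terms, 1888.5 = P and P* = 1888.5.
Substitute back: Q* = 1132.125 - 0.25(1888.5) = 660.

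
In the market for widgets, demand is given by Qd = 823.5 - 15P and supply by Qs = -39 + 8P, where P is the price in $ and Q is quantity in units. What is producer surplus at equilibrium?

Producer surplus = 4257.5625

At equilibrium Qd = Qs, so 823.5 - 15P = -39 + 8P; collecting terms, 862.5 = 23P and P* = 37.5.
Plugging P* into demand: Q* = 823.5 - 15(37.5) = 261.
Supply choke price (Qs = 0): P = 4.875. Producer surplus = ½ × (37.5 - 4.875) × 261 = 4257.5625.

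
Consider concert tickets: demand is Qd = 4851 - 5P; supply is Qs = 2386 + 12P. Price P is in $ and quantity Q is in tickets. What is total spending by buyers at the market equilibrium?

Total spending by buyers = 598270

Equating demand and supply, 4851 - 5P = 2386 + 12P gives 17P = 2465, so P* = 145.
Then Q* = 4851 - 5(145) = 4126.
Total spending by buyers = P* × Q* = 145 × 4126 = 598270.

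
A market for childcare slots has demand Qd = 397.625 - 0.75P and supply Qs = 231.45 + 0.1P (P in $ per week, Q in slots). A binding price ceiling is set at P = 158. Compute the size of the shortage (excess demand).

With P fixed at 158, quantity demanded is 279.125 and quantity supplied is 247.25.
Shortage = Qd - Qs = 279.125 - 247.25 = 31.875.

Shortage = 31.875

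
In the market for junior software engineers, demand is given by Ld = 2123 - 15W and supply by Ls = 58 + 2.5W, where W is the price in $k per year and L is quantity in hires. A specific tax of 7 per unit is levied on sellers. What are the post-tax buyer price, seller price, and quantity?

With a tax of 7 on sellers, they supply based on the net price W_s = W_b - 7, so Ls = 40.5 + 2.5W_b.
Equate demand and the shifted supply: 2123 - 15W_b = 40.5 + 2.5W_b, giving 17.5W_b = 2082.5, so W_b = 119.
Then W_s = 119 - 7 = 112 and L = 2123 - 15(119) = 338.

W_b = 119, W_s = 112, L = 338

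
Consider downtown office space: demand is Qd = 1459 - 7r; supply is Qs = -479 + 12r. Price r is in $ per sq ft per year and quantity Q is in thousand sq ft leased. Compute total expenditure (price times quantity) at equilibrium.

Total expenditure = 75990

Equating demand and supply, 1459 - 7r = -479 + 12r gives 19r = 1938, so r* = 102.
Then Q* = 1459 - 7(102) = 745.
Total expenditure = r* × Q* = 102 × 745 = 75990.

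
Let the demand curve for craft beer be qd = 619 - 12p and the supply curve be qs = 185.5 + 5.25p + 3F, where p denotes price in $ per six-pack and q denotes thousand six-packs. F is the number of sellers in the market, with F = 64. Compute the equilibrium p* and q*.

p* = 14, q* = 451

With F = 64, supply is qs = 377.5 + 5.25p.
The market clears where 619 - 12p = 377.5 + 5.25p. Rearranging, 17.25p = 241.5, hence p* = 14.
Substitute back: q* = 619 - 12(14) = 451.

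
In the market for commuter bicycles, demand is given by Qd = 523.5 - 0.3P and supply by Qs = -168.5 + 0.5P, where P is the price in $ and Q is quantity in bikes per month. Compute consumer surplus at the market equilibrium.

Consumer surplus = 116160

At equilibrium Qd = Qs, so 523.5 - 0.3P = -168.5 + 0.5P; collecting terms, 692 = 0.8P and P* = 865.
Substitute back: Q* = 523.5 - 0.3(865) = 264.
Demand choke price (Qd = 0): P = 523.5/0.3 = 1745. Consumer surplus = ½ × (1745 - 865) × 264 = 116160.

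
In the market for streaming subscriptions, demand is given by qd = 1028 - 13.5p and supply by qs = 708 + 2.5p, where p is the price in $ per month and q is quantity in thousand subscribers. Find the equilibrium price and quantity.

p* = 20, q* = 758

Set qd = qs: 1028 - 13.5p = 708 + 2.5p, so 320 = 16p and p* = 20.
Then q* = 1028 - 13.5(20) = 758.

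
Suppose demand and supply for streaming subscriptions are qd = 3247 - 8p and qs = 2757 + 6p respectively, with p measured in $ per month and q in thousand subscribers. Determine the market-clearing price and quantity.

p* = 35, q* = 2967

Set qd = qs: 3247 - 8p = 2757 + 6p, so 490 = 14p and p* = 35.
Substitute back: q* = 3247 - 8(35) = 2967.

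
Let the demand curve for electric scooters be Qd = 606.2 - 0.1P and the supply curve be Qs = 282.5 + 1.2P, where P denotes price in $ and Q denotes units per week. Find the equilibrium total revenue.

Total revenue = 144743.7

At equilibrium Qd = Qs, so 606.2 - 0.1P = 282.5 + 1.2P; collecting terms, 323.7 = 1.3P and P* = 249.
Plugging P* into demand: Q* = 606.2 - 0.1(249) = 581.3.
Total revenue = P* × Q* = 249 × 581.3 = 144743.7.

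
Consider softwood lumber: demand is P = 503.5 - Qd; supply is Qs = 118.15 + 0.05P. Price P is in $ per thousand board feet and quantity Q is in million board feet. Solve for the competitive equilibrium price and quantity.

In direct form, Qd = 503.5 - P.
At equilibrium Qd = Qs, so 503.5 - P = 118.15 + 0.05P; collecting terms, 385.35 = 1.05P and P* = 367.
Plugging P* into demand: Q* = 503.5 - 367 = 136.5.

P* = 367, Q* = 136.5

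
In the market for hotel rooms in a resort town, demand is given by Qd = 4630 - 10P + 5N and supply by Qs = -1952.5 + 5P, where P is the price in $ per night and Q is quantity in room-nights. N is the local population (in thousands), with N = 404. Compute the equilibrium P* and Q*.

With N = 404, demand is Qd = 6650 - 10P.
At equilibrium Qd = Qs, so 6650 - 10P = -1952.5 + 5P; collecting terms, 8602.5 = 15P and P* = 573.5.
Then Q* = 6650 - 10(573.5) = 915.

P* = 573.5, Q* = 915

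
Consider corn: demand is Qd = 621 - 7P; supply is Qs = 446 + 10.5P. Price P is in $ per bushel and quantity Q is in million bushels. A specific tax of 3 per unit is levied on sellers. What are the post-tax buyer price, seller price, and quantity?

Sellers keep P_s = P_b - 3 per unit, so supply in terms of the buyer price is Qs = 414.5 + 10.5P_b.
Market clearing requires 621 - 7P_b = 414.5 + 10.5P_b; hence 206.5 = 17.5P_b and P_b = 11.8.
So P_s = 8.8 and the quantity traded is Q = 621 - 7(11.8) = 538.4.

P_b = 11.8, P_s = 8.8, Q = 538.4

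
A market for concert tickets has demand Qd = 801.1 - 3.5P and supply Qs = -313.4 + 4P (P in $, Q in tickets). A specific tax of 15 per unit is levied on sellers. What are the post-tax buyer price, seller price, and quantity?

P_b = 156.6, P_s = 141.6, Q = 253

The tax drives a wedge P_b - P_s = 15. Substituting P_s = P_b - 15 into supply: Qs = -373.4 + 4P_b.
Equate demand and the shifted supply: 801.1 - 3.5P_b = -373.4 + 4P_b, giving 7.5P_b = 1174.5, so P_b = 156.6.
So P_s = 141.6 and the quantity traded is Q = 801.1 - 3.5(156.6) = 253.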